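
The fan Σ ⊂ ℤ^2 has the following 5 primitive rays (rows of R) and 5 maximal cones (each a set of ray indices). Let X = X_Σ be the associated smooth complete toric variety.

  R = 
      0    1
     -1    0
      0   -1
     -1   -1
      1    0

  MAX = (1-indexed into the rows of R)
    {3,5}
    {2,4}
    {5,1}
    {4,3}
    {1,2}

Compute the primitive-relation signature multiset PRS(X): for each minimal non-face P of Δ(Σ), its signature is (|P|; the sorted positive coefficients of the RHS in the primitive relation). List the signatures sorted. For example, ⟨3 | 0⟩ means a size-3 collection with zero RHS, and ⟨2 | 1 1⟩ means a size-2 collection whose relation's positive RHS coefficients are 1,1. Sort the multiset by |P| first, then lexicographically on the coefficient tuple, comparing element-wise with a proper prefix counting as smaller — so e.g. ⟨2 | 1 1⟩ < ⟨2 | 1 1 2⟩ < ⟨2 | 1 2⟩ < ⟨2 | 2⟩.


Δ(Σ) — 5 vertices, 5 min non-faces:

  • {1,3}:  v_{1} + v_{3} = 0 — sig = ⟨2 | 0⟩
  • {2,5}:  v_{2} + v_{5} = 0 — sig = ⟨2 | 0⟩
  • {1,4}:  v_{1} + v_{4} = v_{2} — sig = ⟨2 | 1⟩
  • {2,3}:  v_{2} + v_{3} = v_{4} — sig = ⟨2 | 1⟩
  • {4,5}:  v_{4} + v_{5} = v_{3} — sig = ⟨2 | 1⟩

Signatures (|P|; sorted positive RHS coefficients), sorted:
{ ⟨2 | 0⟩ ×2,  ⟨2 | 1⟩ ×3 }


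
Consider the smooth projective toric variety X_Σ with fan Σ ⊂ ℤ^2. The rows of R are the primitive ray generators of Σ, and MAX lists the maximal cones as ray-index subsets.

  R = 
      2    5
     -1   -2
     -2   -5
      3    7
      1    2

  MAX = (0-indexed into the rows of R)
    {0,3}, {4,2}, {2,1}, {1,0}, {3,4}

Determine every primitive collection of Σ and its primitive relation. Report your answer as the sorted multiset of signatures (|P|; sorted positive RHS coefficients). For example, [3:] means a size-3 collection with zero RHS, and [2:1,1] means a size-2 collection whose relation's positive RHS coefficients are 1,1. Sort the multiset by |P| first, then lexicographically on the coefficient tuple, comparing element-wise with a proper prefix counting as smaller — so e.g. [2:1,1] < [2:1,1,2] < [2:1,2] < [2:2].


Primitive collections (5):

  • {0,2}:  v_{0} + v_{2} = 0  ⟹  sig = [2:]
  • {1,4}:  v_{1} + v_{4} = 0  ⟹  sig = [2:]
  • {0,4}:  v_{0} + v_{4} = v_{3}  ⟹  sig = [2:1]
  • {1,3}:  v_{1} + v_{3} = v_{0}  ⟹  sig = [2:1]
  • {2,3}:  v_{2} + v_{3} = v_{4}  ⟹  sig = [2:1]

Signatures (|P|; sorted positive RHS coefficients), sorted:
    |P|=2: 5 collections, coeffs (), (), (1), (1), (1)


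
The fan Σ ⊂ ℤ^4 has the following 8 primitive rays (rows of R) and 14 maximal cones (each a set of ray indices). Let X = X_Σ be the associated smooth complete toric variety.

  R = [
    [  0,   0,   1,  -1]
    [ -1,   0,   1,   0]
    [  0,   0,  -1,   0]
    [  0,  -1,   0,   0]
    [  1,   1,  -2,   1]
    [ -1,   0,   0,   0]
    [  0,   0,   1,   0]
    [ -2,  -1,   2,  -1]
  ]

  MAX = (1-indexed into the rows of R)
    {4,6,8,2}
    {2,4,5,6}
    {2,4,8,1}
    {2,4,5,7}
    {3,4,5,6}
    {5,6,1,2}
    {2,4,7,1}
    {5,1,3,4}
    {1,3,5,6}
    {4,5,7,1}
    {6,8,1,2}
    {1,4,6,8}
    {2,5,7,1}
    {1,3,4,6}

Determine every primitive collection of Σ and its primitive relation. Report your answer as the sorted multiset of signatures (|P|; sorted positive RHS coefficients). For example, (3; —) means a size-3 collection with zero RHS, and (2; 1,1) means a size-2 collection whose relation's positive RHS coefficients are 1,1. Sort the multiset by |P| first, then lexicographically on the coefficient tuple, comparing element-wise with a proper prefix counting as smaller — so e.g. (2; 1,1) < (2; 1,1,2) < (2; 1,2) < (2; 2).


Minimal non-faces — 9 found among 8 rays, 14 max cones:

  {3,7}:  v_{3} + v_{7} = 0 ; sig = (2; —)
  {2,3}:  v_{2} + v_{3} = v_{6} ; sig = (2; 1)
  {5,8}:  v_{5} + v_{8} = v_{6} ; sig = (2; 1)
  {6,7}:  v_{6} + v_{7} = v_{2} ; sig = (2; 1)
  {3,8}:  v_{3} + v_{8} = v_{1} + v_{4} + 2·v_{6} ; sig = (2; 1,1,2)
  {7,8}:  v_{7} + v_{8} = v_{1} + 2·v_{2} + v_{4} ; sig = (2; 1,1,2)
  {1,2,4,5}:  v_{1} + v_{2} + v_{4} + v_{5} = 0 ; sig = (4; —)
  {1,2,4,6}:  v_{1} + v_{2} + v_{4} + v_{6} = v_{8} ; sig = (4; 1)
  {1,4,5,6}:  v_{1} + v_{4} + v_{5} + v_{6} = v_{3} ; sig = (4; 1)

so the primitive-relation signature multiset is
{ (2; —),  (2; 1) ×3,  (2; 1,1,2) ×2,  (4; —),  (4; 1) ×2 }


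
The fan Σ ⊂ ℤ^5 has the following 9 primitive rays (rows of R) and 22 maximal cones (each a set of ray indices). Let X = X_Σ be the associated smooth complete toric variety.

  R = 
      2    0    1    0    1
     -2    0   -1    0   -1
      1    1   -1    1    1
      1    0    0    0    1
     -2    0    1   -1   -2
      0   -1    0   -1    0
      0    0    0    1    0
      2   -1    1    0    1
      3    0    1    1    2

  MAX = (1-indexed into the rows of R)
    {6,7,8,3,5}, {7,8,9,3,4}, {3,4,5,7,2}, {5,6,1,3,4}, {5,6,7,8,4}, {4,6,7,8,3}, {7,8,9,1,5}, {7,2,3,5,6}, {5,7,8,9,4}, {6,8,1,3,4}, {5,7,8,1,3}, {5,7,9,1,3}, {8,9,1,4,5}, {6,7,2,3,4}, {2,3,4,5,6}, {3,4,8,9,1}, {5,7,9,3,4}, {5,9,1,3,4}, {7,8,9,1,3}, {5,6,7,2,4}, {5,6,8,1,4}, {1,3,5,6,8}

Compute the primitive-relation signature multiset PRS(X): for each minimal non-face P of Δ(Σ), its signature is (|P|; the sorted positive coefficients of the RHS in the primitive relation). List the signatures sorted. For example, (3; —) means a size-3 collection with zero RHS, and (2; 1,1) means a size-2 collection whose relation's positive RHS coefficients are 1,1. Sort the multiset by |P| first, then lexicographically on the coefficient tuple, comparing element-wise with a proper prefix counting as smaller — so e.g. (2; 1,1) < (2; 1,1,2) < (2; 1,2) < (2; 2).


Σ has 9 primitive collections:

  P = {1,2}:  v_{1} + v_{2} = 0 — sig = (2; —)
  P = {2,8}:  v_{2} + v_{8} = v_{6} + v_{7} — sig = (2; 1,1)
  P = {2,9}:  v_{2} + v_{9} = v_{4} + v_{7} — sig = (2; 1,1)
  P = {6,9}:  v_{6} + v_{9} = v_{4} + v_{8} — sig = (2; 1,1)
  P = {1,4,7}:  v_{1} + v_{4} + v_{7} = v_{9} — sig = (3; 1)
  P = {1,6,7}:  v_{1} + v_{6} + v_{7} = v_{8} — sig = (3; 1)
  P = {3,4,5,8}:  v_{3} + v_{4} + v_{5} + v_{8} = v_{1} — sig = (4; 1)
  P = {3,5,8,9}:  v_{3} + v_{5} + v_{8} + v_{9} = 2·v_{1} + v_{7} — sig = (4; 1,2)
  P = {3,4,5,6,7}:  v_{3} + v_{4} + v_{5} + v_{6} + v_{7} = 0 — sig = (5; —)

Sorted signature multiset PRS(X):
    (2; —)
    (2; 1,1)
    (2; 1,1)
    (2; 1,1)
    (3; 1)
    (3; 1)
    (4; 1)
    (4; 1,2)
    (5; —)


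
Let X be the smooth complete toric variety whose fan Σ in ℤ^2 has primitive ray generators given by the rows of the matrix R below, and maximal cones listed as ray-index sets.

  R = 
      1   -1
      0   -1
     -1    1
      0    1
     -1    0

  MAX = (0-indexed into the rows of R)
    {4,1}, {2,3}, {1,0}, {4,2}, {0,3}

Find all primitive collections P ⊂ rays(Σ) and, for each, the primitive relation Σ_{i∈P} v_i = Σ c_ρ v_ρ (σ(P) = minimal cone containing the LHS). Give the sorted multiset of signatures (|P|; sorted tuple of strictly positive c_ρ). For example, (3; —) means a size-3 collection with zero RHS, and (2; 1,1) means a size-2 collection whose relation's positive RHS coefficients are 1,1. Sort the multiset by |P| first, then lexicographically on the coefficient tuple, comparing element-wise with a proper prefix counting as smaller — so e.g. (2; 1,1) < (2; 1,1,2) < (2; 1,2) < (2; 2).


|primitive collections| = 5. Relations:

  • {0,2}:  v_{0} + v_{2} = 0  so sig = (2; —)
  • {1,3}:  v_{1} + v_{3} = 0  so sig = (2; —)
  • {0,4}:  v_{0} + v_{4} = v_{1}  so sig = (2; 1)
  • {1,2}:  v_{1} + v_{2} = v_{4}  so sig = (2; 1)
  • {3,4}:  v_{3} + v_{4} = v_{2}  so sig = (2; 1)

Hence PRS(X_Σ) =
[(2; —), (2; —), (2; 1), (2; 1), (2; 1)]


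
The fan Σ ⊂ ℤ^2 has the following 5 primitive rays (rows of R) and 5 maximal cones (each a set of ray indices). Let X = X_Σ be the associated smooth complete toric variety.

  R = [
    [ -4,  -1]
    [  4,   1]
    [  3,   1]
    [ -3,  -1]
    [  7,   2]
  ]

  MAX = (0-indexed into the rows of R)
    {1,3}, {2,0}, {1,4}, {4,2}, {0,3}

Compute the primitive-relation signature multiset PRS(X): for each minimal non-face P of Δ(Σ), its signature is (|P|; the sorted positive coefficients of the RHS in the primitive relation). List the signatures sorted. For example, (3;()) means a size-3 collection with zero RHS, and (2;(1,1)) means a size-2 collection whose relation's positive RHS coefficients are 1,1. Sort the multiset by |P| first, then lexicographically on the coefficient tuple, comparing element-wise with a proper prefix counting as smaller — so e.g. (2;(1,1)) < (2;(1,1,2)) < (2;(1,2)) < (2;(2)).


The 5 primitive collections of Σ (r=5, n=2):

  • {0,1}:  v_{0} + v_{1} = 0  ⇒ sig = (2;())
  • {2,3}:  v_{2} + v_{3} = 0  ⇒ sig = (2;())
  • {0,4}:  v_{0} + v_{4} = v_{2}  ⇒ sig = (2;(1))
  • {1,2}:  v_{1} + v_{2} = v_{4}  ⇒ sig = (2;(1))
  • {3,4}:  v_{3} + v_{4} = v_{1}  ⇒ sig = (2;(1))

Signatures (|P|; sorted positive RHS coefficients), sorted:
    |P|=2: 5 collections, coeffs (), (), (1), (1), (1)


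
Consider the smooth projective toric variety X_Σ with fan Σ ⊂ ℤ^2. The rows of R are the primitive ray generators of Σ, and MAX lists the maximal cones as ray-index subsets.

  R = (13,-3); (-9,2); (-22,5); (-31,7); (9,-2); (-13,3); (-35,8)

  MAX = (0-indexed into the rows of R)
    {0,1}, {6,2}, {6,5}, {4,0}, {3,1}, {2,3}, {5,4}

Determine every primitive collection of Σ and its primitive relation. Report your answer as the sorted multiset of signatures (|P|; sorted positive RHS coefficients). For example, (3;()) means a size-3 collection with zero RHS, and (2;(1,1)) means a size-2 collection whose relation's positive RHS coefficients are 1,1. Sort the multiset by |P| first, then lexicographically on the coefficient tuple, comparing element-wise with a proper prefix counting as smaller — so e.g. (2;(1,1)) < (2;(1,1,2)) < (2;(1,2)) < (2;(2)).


14 minimal non-faces of Δ(Σ) (on 7 rays):

  P={0,5}:  v_{0} + v_{5} = 0  →  sig = (2;())
  P={1,4}:  v_{1} + v_{4} = 0  →  sig = (2;())
  P={0,2}:  v_{0} + v_{2} = v_{1}  →  sig = (2;(1))
  P={0,6}:  v_{0} + v_{6} = v_{2}  →  sig = (2;(1))
  P={1,2}:  v_{1} + v_{2} = v_{3}  →  sig = (2;(1))
  P={1,5}:  v_{1} + v_{5} = v_{2}  →  sig = (2;(1))
  P={2,4}:  v_{2} + v_{4} = v_{5}  →  sig = (2;(1))
  P={2,5}:  v_{2} + v_{5} = v_{6}  →  sig = (2;(1))
  P={3,4}:  v_{3} + v_{4} = v_{2}  →  sig = (2;(1))
  P={0,3}:  v_{0} + v_{3} = 2·v_{1}  →  sig = (2;(2))
  P={1,6}:  v_{1} + v_{6} = 2·v_{2}  →  sig = (2;(2))
  P={3,5}:  v_{3} + v_{5} = 2·v_{2}  →  sig = (2;(2))
  P={4,6}:  v_{4} + v_{6} = 2·v_{5}  →  sig = (2;(2))
  P={3,6}:  v_{3} + v_{6} = 3·v_{2}  →  sig = (2;(3))

so the primitive-relation signature multiset is
[(2;()), (2;()), (2;(1)), (2;(1)), (2;(1)), (2;(1)), (2;(1)), (2;(1)), (2;(1)), (2;(2)), (2;(2)), (2;(2)), (2;(2)), (2;(3))]


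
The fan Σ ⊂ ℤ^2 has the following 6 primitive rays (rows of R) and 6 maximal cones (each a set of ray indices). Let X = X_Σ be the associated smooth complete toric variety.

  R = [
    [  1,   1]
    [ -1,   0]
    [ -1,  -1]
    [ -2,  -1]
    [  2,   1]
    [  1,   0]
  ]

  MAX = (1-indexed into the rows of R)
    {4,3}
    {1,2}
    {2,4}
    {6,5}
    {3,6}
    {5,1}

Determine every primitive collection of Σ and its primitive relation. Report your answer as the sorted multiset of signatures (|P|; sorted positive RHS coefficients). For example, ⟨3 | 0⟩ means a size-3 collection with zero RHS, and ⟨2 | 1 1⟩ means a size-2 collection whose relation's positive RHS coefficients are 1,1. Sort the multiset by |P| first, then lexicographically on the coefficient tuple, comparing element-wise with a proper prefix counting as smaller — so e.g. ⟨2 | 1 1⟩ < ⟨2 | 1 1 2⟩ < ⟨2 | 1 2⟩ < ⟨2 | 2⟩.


Primitive collections (9):

  {1,3}:  v_{1} + v_{3} = 0 ; sig = ⟨2 | 0⟩
  {2,6}:  v_{2} + v_{6} = 0 ; sig = ⟨2 | 0⟩
  {4,5}:  v_{4} + v_{5} = 0 ; sig = ⟨2 | 0⟩
  {1,4}:  v_{1} + v_{4} = v_{2} ; sig = ⟨2 | 1⟩
  {1,6}:  v_{1} + v_{6} = v_{5} ; sig = ⟨2 | 1⟩
  {2,3}:  v_{2} + v_{3} = v_{4} ; sig = ⟨2 | 1⟩
  {2,5}:  v_{2} + v_{5} = v_{1} ; sig = ⟨2 | 1⟩
  {3,5}:  v_{3} + v_{5} = v_{6} ; sig = ⟨2 | 1⟩
  {4,6}:  v_{4} + v_{6} = v_{3} ; sig = ⟨2 | 1⟩

Signatures (|P|; sorted positive RHS coefficients), sorted:
    ⟨2 | 0⟩
    ⟨2 | 0⟩
    ⟨2 | 0⟩
    ⟨2 | 1⟩
    ⟨2 | 1⟩
    ⟨2 | 1⟩
    ⟨2 | 1⟩
    ⟨2 | 1⟩
    ⟨2 | 1⟩


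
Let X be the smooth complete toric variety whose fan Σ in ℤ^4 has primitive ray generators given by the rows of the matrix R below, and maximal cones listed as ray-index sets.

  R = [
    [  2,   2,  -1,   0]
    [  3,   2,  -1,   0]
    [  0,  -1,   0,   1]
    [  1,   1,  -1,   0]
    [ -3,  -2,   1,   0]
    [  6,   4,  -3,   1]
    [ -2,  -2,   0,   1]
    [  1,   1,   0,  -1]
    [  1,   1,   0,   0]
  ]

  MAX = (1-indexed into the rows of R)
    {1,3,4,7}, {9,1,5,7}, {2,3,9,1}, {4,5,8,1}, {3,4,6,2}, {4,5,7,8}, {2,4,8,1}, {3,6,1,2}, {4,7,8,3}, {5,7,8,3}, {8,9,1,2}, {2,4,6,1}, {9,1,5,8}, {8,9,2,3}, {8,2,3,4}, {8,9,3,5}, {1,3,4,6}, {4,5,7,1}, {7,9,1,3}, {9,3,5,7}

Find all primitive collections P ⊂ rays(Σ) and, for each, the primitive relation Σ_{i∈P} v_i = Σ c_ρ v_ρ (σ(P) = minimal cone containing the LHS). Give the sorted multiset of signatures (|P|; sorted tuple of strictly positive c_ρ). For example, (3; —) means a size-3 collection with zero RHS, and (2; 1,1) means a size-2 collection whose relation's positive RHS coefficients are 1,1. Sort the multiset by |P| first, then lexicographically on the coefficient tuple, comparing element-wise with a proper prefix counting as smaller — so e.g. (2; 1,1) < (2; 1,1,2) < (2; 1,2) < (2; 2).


Σ has 13 primitive collections:

  P = {2,5}:  v_{2} + v_{5} = 0 ; sig = (2; —)
  P = {4,9}:  v_{4} + v_{9} = v_{1} ; sig = (2; 1)
  P = {2,7}:  v_{2} + v_{7} = v_{3} + v_{4} ; sig = (2; 1,1)
  P = {5,6}:  v_{5} + v_{6} = v_{1} + v_{3} + v_{4} ; sig = (2; 1,1,1)
  P = {6,9}:  v_{6} + v_{9} = 2·v_{1} + v_{2} + v_{3} ; sig = (2; 1,1,2)
  P = {6,8}:  v_{6} + v_{8} = 2·v_{2} + v_{4} ; sig = (2; 1,2)
  P = {6,7}:  v_{6} + v_{7} = v_{1} + 2·v_{3} + 2·v_{4} ; sig = (2; 1,2,2)
  P = {7,8,9}:  v_{7} + v_{8} + v_{9} = 0 ; sig = (3; —)
  P = {1,3,8}:  v_{1} + v_{3} + v_{8} = v_{2} ; sig = (3; 1)
  P = {1,7,8}:  v_{1} + v_{7} + v_{8} = v_{4} ; sig = (3; 1)
  P = {3,4,5}:  v_{3} + v_{4} + v_{5} = v_{7} ; sig = (3; 1)
  P = {1,3,5}:  v_{1} + v_{3} + v_{5} = v_{7} + v_{9} ; sig = (3; 1,1)
  P = {1,2,3,4}:  v_{1} + v_{2} + v_{3} + v_{4} = v_{6} ; sig = (4; 1)

Hence PRS(X_Σ) =
    |P|=2: 7 collections, coeffs (), (1), (1,1), (1,1,1), (1,1,2), (1,2), (1,2,2)
    |P|=3: 5 collections, coeffs (), (1), (1), (1), (1,1)
    |P|=4: 1 collection, coeffs (1)


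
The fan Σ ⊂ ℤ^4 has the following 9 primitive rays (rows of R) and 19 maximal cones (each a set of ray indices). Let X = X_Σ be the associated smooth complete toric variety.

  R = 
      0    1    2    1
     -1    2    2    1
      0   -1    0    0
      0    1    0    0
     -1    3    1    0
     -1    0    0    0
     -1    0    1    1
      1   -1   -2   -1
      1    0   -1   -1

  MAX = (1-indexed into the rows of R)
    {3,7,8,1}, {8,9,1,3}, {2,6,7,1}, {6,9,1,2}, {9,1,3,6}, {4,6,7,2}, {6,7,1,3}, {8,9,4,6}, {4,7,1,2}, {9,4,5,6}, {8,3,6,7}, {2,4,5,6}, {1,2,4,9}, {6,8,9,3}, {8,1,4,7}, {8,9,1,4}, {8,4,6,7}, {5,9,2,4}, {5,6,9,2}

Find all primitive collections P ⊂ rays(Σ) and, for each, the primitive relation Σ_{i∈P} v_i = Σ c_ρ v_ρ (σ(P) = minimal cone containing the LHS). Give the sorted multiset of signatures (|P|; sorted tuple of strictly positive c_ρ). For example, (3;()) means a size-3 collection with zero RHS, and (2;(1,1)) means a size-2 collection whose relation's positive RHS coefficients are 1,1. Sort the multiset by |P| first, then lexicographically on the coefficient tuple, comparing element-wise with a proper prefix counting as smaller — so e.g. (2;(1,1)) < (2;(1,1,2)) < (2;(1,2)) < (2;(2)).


Primitive collections (11):

  P = {3,4}:  v_{3} + v_{4} = 0  ⇒ sig = (2;())
  P = {7,9}:  v_{7} + v_{9} = 0  ⇒ sig = (2;())
  P = {2,8}:  v_{2} + v_{8} = v_{4}  ⇒ sig = (2;(1))
  P = {2,3}:  v_{2} + v_{3} = v_{1} + v_{6}  ⇒ sig = (2;(1,1))
  P = {3,5}:  v_{3} + v_{5} = v_{2} + v_{6} + v_{9}  ⇒ sig = (2;(1,1,1))
  P = {5,7}:  v_{5} + v_{7} = v_{2} + v_{4} + v_{6}  ⇒ sig = (2;(1,1,1))
  P = {5,8}:  v_{5} + v_{8} = 2·v_{4} + v_{6} + v_{9}  ⇒ sig = (2;(1,1,2))
  P = {1,5}:  v_{1} + v_{5} = 2·v_{2} + v_{9}  ⇒ sig = (2;(1,2))
  P = {1,6,8}:  v_{1} + v_{6} + v_{8} = 0  ⇒ sig = (3;())
  P = {1,4,6}:  v_{1} + v_{4} + v_{6} = v_{2}  ⇒ sig = (3;(1))
  P = {2,4,6,9}:  v_{2} + v_{4} + v_{6} + v_{9} = v_{5}  ⇒ sig = (4;(1))

Signatures (|P|; sorted positive RHS coefficients), sorted:
[(2;()), (2;()), (2;(1)), (2;(1,1)), (2;(1,1,1)), (2;(1,1,1)), (2;(1,1,2)), (2;(1,2)), (3;()), (3;(1)), (4;(1))]


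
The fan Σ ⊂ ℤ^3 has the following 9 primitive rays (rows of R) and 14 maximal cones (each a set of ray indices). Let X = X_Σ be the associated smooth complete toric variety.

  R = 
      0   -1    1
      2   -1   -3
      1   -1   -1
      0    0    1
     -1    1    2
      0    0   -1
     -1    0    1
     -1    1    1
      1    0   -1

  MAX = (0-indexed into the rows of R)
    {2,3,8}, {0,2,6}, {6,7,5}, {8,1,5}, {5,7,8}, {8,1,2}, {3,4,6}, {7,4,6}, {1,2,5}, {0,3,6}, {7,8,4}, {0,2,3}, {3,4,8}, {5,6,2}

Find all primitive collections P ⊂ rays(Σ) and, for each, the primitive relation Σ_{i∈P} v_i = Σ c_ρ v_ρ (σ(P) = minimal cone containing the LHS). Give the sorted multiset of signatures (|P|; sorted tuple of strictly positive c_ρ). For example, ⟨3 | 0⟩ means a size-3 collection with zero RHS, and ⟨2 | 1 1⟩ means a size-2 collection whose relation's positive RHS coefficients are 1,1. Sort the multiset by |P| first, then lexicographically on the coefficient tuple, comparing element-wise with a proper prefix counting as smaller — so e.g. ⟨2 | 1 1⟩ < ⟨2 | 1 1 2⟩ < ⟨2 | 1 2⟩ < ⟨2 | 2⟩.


The 17 primitive collections of Σ (r=9, n=3):

  • {2,7}:  v_{2} + v_{7} = 0  so sig = ⟨2 | 0⟩
  • {3,5}:  v_{3} + v_{5} = 0  so sig = ⟨2 | 0⟩
  • {6,8}:  v_{6} + v_{8} = 0  so sig = ⟨2 | 0⟩
  • {1,4}:  v_{1} + v_{4} = v_{8}  so sig = ⟨2 | 1⟩
  • {2,4}:  v_{2} + v_{4} = v_{3}  so sig = ⟨2 | 1⟩
  • {3,7}:  v_{3} + v_{7} = v_{4}  so sig = ⟨2 | 1⟩
  • {4,5}:  v_{4} + v_{5} = v_{7}  so sig = ⟨2 | 1⟩
  • {0,5}:  v_{0} + v_{5} = v_{2} + v_{6}  so sig = ⟨2 | 1 1⟩
  • {0,7}:  v_{0} + v_{7} = v_{3} + v_{6}  so sig = ⟨2 | 1 1⟩
  • {0,8}:  v_{0} + v_{8} = v_{2} + v_{3}  so sig = ⟨2 | 1 1⟩
  • {1,3}:  v_{1} + v_{3} = v_{2} + v_{8}  so sig = ⟨2 | 1 1⟩
  • {1,6}:  v_{1} + v_{6} = v_{2} + v_{5}  so sig = ⟨2 | 1 1⟩
  • {1,7}:  v_{1} + v_{7} = v_{5} + v_{8}  so sig = ⟨2 | 1 1⟩
  • {0,4}:  v_{0} + v_{4} = 2·v_{3} + v_{6}  so sig = ⟨2 | 1 2⟩
  • {0,1}:  v_{0} + v_{1} = 2·v_{2}  so sig = ⟨2 | 2⟩
  • {2,3,6}:  v_{2} + v_{3} + v_{6} = v_{0}  so sig = ⟨3 | 1⟩
  • {2,5,8}:  v_{2} + v_{5} + v_{8} = v_{1}  so sig = ⟨3 | 1⟩

Signatures (|P|; sorted positive RHS coefficients), sorted:
    |P|=2: 15 collections, coeffs (), (), (), (1), (1), (1), (1), (1,1), (1,1), (1,1), (1,1), (1,1), (1,1), (1,2), (2)
    |P|=3: 2 collections, coeffs (1), (1)


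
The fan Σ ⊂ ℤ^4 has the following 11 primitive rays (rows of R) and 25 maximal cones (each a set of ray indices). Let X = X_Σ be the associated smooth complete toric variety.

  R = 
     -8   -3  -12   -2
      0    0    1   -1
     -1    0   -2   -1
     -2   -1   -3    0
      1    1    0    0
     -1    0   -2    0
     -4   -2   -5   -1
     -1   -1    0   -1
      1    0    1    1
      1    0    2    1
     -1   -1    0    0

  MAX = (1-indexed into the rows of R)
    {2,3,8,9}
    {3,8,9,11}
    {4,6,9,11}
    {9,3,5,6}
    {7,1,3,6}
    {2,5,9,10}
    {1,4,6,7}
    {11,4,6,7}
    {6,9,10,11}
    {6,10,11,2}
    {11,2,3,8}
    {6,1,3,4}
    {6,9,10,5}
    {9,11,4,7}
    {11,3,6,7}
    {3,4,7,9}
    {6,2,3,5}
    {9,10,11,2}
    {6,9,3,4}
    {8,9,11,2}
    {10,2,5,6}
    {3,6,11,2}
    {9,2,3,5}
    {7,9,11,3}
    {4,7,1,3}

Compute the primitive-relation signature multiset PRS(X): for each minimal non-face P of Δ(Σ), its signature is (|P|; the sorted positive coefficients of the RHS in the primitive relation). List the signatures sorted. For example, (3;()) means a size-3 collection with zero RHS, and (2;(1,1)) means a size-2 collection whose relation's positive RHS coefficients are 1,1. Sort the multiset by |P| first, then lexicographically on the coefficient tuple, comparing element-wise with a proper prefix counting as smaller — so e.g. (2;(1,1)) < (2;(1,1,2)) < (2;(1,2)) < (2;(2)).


25 minimal non-faces of Δ(Σ) (on 11 rays):

  {3,10}:  v_{3} + v_{10} = 0 — sig = (2;())
  {5,11}:  v_{5} + v_{11} = 0 — sig = (2;())
  {2,4}:  v_{2} + v_{4} = v_{3} + v_{11} — sig = (2;(1,1))
  {5,7}:  v_{5} + v_{7} = v_{3} + v_{4} — sig = (2;(1,1))
  {6,8}:  v_{6} + v_{8} = v_{3} + v_{11} — sig = (2;(1,1))
  {7,10}:  v_{7} + v_{10} = v_{4} + v_{11} — sig = (2;(1,1))
  {1,10}:  v_{1} + v_{10} = v_{4} + v_{6} + v_{7} — sig = (2;(1,1,1))
  {4,5}:  v_{4} + v_{5} = v_{3} + v_{6} + v_{9} — sig = (2;(1,1,1))
  {4,10}:  v_{4} + v_{10} = v_{6} + v_{9} + v_{11} — sig = (2;(1,1,1))
  {5,8}:  v_{5} + v_{8} = v_{2} + v_{3} + v_{9} — sig = (2;(1,1,1))
  {8,10}:  v_{8} + v_{10} = v_{2} + v_{9} + v_{11} — sig = (2;(1,1,1))
  {1,2}:  v_{1} + v_{2} = 2·v_{3} + v_{6} + v_{7} + v_{11} — sig = (2;(1,1,1,2))
  {1,8}:  v_{1} + v_{8} = v_{3} + 2·v_{7} — sig = (2;(1,2))
  {1,11}:  v_{1} + v_{11} = v_{6} + 2·v_{7} — sig = (2;(1,2))
  {1,5}:  v_{1} + v_{5} = 2·v_{3} + 2·v_{4} + v_{6} — sig = (2;(1,2,2))
  {4,8}:  v_{4} + v_{8} = 2·v_{3} + v_{9} + 2·v_{11} — sig = (2;(1,2,2))
  {1,9}:  v_{1} + v_{9} = v_{3} + 3·v_{4} — sig = (2;(1,3))
  {7,8}:  v_{7} + v_{8} = 3·v_{3} + v_{9} + 3·v_{11} — sig = (2;(1,3,3))
  {2,7}:  v_{2} + v_{7} = 2·v_{3} + 2·v_{11} — sig = (2;(2,2))
  {2,6,9}:  v_{2} + v_{6} + v_{9} = 0 — sig = (3;())
  {3,4,11}:  v_{3} + v_{4} + v_{11} = v_{7} — sig = (3;(1))
  {6,7,9}:  v_{6} + v_{7} + v_{9} = 2·v_{4} — sig = (3;(2))
  {2,3,9,11}:  v_{2} + v_{3} + v_{9} + v_{11} = v_{8} — sig = (4;(1))
  {3,4,6,7}:  v_{3} + v_{4} + v_{6} + v_{7} = v_{1} — sig = (4;(1))
  {3,6,9,11}:  v_{3} + v_{6} + v_{9} + v_{11} = v_{4} — sig = (4;(1))

so the primitive-relation signature multiset is
    (2;())
    (2;())
    (2;(1,1))
    (2;(1,1))
    (2;(1,1))
    (2;(1,1))
    (2;(1,1,1))
    (2;(1,1,1))
    (2;(1,1,1))
    (2;(1,1,1))
    (2;(1,1,1))
    (2;(1,1,1,2))
    (2;(1,2))
    (2;(1,2))
    (2;(1,2,2))
    (2;(1,2,2))
    (2;(1,3))
    (2;(1,3,3))
    (2;(2,2))
    (3;())
    (3;(1))
    (3;(2))
    (4;(1))
    (4;(1))
    (4;(1))


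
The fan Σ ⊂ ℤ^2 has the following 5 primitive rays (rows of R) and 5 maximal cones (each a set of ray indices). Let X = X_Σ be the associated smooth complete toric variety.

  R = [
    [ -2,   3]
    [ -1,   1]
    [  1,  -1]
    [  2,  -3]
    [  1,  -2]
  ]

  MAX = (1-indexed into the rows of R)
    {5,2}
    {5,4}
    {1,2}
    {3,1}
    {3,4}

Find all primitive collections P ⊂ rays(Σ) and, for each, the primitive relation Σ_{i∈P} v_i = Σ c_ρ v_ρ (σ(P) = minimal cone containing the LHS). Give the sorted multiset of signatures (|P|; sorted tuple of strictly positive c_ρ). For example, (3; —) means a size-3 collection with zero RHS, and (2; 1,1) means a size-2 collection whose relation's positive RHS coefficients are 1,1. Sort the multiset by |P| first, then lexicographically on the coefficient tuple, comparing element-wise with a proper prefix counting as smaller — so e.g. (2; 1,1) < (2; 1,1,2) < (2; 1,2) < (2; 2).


Primitive collections (5):

  • {1,4}:  v_{1} + v_{4} = 0  ⇒ sig = (2; —)
  • {2,3}:  v_{2} + v_{3} = 0  ⇒ sig = (2; —)
  • {1,5}:  v_{1} + v_{5} = v_{2}  ⇒ sig = (2; 1)
  • {2,4}:  v_{2} + v_{4} = v_{5}  ⇒ sig = (2; 1)
  • {3,5}:  v_{3} + v_{5} = v_{4}  ⇒ sig = (2; 1)

so the primitive-relation signature multiset is
[(2; —), (2; —), (2; 1), (2; 1), (2; 1)]


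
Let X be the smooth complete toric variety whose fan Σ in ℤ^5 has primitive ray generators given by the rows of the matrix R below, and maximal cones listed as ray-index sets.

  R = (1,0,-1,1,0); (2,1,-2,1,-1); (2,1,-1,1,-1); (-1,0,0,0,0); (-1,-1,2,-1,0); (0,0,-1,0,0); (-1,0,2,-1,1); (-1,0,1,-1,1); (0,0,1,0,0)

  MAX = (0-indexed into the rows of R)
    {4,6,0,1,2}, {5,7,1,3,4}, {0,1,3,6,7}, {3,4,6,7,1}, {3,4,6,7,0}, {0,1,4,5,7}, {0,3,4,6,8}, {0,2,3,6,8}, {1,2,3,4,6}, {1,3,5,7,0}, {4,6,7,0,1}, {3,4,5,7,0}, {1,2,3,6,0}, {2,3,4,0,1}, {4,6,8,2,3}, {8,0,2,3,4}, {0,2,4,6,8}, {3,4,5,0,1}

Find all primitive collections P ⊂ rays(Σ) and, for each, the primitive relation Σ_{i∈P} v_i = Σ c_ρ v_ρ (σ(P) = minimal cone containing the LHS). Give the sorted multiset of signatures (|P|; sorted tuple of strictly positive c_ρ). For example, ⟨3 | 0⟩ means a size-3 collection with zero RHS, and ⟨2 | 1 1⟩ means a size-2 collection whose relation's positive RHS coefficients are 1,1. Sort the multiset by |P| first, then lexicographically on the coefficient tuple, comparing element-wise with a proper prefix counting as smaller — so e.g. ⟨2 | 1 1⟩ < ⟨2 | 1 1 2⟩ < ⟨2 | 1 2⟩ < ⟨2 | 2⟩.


The 9 primitive collections of Σ (r=9, n=5):

  P={5,8}:  v_{5} + v_{8} = 0  ⇒ sig = ⟨2 | 0⟩
  P={1,8}:  v_{1} + v_{8} = v_{2}  ⇒ sig = ⟨2 | 1⟩
  P={2,5}:  v_{2} + v_{5} = v_{1}  ⇒ sig = ⟨2 | 1⟩
  P={5,6}:  v_{5} + v_{6} = v_{7}  ⇒ sig = ⟨2 | 1⟩
  P={7,8}:  v_{7} + v_{8} = v_{6}  ⇒ sig = ⟨2 | 1⟩
  P={2,7}:  v_{2} + v_{7} = v_{1} + v_{6}  ⇒ sig = ⟨2 | 1 1⟩
  P={0,1,3,4,7}:  v_{0} + v_{1} + v_{3} + v_{4} + v_{7} = 0  ⇒ sig = ⟨5 | 0⟩
  P={0,1,3,4,6}:  v_{0} + v_{1} + v_{3} + v_{4} + v_{6} = v_{8}  ⇒ sig = ⟨5 | 1⟩
  P={0,2,3,4,6}:  v_{0} + v_{2} + v_{3} + v_{4} + v_{6} = 2·v_{8}  ⇒ sig = ⟨5 | 2⟩

Signatures (|P|; sorted positive RHS coefficients), sorted:
    ⟨2 | 0⟩
    ⟨2 | 1⟩
    ⟨2 | 1⟩
    ⟨2 | 1⟩
    ⟨2 | 1⟩
    ⟨2 | 1 1⟩
    ⟨5 | 0⟩
    ⟨5 | 1⟩
    ⟨5 | 2⟩


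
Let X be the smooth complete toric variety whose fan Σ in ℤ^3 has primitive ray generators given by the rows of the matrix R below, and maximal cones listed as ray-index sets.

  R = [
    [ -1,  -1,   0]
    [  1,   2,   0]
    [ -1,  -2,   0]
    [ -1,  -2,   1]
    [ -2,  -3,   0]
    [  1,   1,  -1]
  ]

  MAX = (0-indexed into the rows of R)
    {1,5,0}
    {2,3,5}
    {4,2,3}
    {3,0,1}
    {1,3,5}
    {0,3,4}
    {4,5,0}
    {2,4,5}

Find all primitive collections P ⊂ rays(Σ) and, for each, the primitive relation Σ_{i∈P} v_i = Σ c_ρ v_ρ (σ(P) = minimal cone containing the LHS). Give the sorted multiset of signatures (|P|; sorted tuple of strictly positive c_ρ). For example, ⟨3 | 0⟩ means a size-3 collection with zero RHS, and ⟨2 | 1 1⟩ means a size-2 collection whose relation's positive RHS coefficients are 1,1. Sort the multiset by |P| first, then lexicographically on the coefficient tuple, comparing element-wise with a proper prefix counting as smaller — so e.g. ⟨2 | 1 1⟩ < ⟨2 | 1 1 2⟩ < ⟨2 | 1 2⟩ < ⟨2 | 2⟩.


5 collections generate NE(X_Σ); each relation:

  P={1,2}:  v_{1} + v_{2} = 0  ⟹  sig = ⟨2 | 0⟩
  P={0,2}:  v_{0} + v_{2} = v_{4}  ⟹  sig = ⟨2 | 1⟩
  P={1,4}:  v_{1} + v_{4} = v_{0}  ⟹  sig = ⟨2 | 1⟩
  P={0,3,5}:  v_{0} + v_{3} + v_{5} = v_{2}  ⟹  sig = ⟨3 | 1⟩
  P={3,4,5}:  v_{3} + v_{4} + v_{5} = 2·v_{2}  ⟹  sig = ⟨3 | 2⟩

so the primitive-relation signature multiset is
    |P|=2: 3 collections, coeffs (), (1), (1)
    |P|=3: 2 collections, coeffs (1), (2)


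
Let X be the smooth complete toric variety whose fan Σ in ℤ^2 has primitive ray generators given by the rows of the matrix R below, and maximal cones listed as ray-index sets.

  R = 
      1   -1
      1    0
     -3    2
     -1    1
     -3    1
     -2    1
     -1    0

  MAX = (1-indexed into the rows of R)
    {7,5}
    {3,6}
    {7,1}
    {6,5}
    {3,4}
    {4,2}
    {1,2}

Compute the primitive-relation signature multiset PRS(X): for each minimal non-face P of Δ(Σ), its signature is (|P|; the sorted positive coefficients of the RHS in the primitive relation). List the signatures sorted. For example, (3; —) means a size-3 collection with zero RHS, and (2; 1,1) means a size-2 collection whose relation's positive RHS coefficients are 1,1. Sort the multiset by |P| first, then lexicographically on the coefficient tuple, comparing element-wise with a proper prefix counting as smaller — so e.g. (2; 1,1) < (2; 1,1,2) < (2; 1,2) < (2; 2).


Δ(Σ) — 7 vertices, 14 min non-faces:

  {1,4}:  v_{1} + v_{4} = 0  ⇒ sig = (2; —)
  {2,7}:  v_{2} + v_{7} = 0  ⇒ sig = (2; —)
  {1,3}:  v_{1} + v_{3} = v_{6}  ⇒ sig = (2; 1)
  {1,6}:  v_{1} + v_{6} = v_{7}  ⇒ sig = (2; 1)
  {2,5}:  v_{2} + v_{5} = v_{6}  ⇒ sig = (2; 1)
  {2,6}:  v_{2} + v_{6} = v_{4}  ⇒ sig = (2; 1)
  {4,6}:  v_{4} + v_{6} = v_{3}  ⇒ sig = (2; 1)
  {4,7}:  v_{4} + v_{7} = v_{6}  ⇒ sig = (2; 1)
  {6,7}:  v_{6} + v_{7} = v_{5}  ⇒ sig = (2; 1)
  {1,5}:  v_{1} + v_{5} = 2·v_{7}  ⇒ sig = (2; 2)
  {2,3}:  v_{2} + v_{3} = 2·v_{4}  ⇒ sig = (2; 2)
  {3,7}:  v_{3} + v_{7} = 2·v_{6}  ⇒ sig = (2; 2)
  {4,5}:  v_{4} + v_{5} = 2·v_{6}  ⇒ sig = (2; 2)
  {3,5}:  v_{3} + v_{5} = 3·v_{6}  ⇒ sig = (2; 3)

so the primitive-relation signature multiset is
    (2; —)
    (2; —)
    (2; 1)
    (2; 1)
    (2; 1)
    (2; 1)
    (2; 1)
    (2; 1)
    (2; 1)
    (2; 2)
    (2; 2)
    (2; 2)
    (2; 2)
    (2; 3)


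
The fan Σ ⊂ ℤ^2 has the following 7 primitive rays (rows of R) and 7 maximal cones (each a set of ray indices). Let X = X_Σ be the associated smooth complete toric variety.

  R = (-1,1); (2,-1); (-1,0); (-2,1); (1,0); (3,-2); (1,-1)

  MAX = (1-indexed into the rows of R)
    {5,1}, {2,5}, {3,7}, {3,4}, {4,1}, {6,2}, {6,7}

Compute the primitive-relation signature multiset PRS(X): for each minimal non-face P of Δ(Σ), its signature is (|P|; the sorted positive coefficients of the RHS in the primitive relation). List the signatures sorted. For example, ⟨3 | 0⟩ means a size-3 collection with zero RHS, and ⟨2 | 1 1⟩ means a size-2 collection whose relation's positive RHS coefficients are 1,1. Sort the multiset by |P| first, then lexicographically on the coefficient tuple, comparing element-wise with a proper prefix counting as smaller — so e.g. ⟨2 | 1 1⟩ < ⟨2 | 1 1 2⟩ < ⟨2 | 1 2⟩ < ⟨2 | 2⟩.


14 minimal non-faces of Δ(Σ) (on 7 rays):

  P={1,7}:  v_{1} + v_{7} = 0  →  sig = ⟨2 | 0⟩
  P={2,4}:  v_{2} + v_{4} = 0  →  sig = ⟨2 | 0⟩
  P={3,5}:  v_{3} + v_{5} = 0  →  sig = ⟨2 | 0⟩
  P={1,2}:  v_{1} + v_{2} = v_{5}  →  sig = ⟨2 | 1⟩
  P={1,3}:  v_{1} + v_{3} = v_{4}  →  sig = ⟨2 | 1⟩
  P={1,6}:  v_{1} + v_{6} = v_{2}  →  sig = ⟨2 | 1⟩
  P={2,3}:  v_{2} + v_{3} = v_{7}  →  sig = ⟨2 | 1⟩
  P={2,7}:  v_{2} + v_{7} = v_{6}  →  sig = ⟨2 | 1⟩
  P={4,5}:  v_{4} + v_{5} = v_{1}  →  sig = ⟨2 | 1⟩
  P={4,6}:  v_{4} + v_{6} = v_{7}  →  sig = ⟨2 | 1⟩
  P={4,7}:  v_{4} + v_{7} = v_{3}  →  sig = ⟨2 | 1⟩
  P={5,7}:  v_{5} + v_{7} = v_{2}  →  sig = ⟨2 | 1⟩
  P={3,6}:  v_{3} + v_{6} = 2·v_{7}  →  sig = ⟨2 | 2⟩
  P={5,6}:  v_{5} + v_{6} = 2·v_{2}  →  sig = ⟨2 | 2⟩

Signatures (|P|; sorted positive RHS coefficients), sorted:
{ ⟨2 | 0⟩ ×3,  ⟨2 | 1⟩ ×9,  ⟨2 | 2⟩ ×2 }


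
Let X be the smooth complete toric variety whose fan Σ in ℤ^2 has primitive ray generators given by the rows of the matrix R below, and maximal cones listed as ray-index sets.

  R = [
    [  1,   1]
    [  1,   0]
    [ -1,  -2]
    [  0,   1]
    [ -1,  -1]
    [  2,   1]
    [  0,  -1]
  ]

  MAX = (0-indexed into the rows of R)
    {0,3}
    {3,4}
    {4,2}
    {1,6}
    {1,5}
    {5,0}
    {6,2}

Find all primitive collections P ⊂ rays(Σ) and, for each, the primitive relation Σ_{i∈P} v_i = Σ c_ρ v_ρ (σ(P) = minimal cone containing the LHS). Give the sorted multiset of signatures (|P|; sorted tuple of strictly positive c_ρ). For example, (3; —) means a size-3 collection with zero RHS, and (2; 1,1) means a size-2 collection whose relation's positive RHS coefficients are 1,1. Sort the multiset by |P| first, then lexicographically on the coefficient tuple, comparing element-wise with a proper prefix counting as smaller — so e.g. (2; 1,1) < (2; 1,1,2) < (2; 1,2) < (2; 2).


The 14 primitive collections of Σ (r=7, n=2):

  • {0,4}:  v_{0} + v_{4} = 0  so sig = (2; —)
  • {3,6}:  v_{3} + v_{6} = 0  so sig = (2; —)
  • {0,1}:  v_{0} + v_{1} = v_{5}  so sig = (2; 1)
  • {0,2}:  v_{0} + v_{2} = v_{6}  so sig = (2; 1)
  • {0,6}:  v_{0} + v_{6} = v_{1}  so sig = (2; 1)
  • {1,3}:  v_{1} + v_{3} = v_{0}  so sig = (2; 1)
  • {1,4}:  v_{1} + v_{4} = v_{6}  so sig = (2; 1)
  • {2,3}:  v_{2} + v_{3} = v_{4}  so sig = (2; 1)
  • {4,5}:  v_{4} + v_{5} = v_{1}  so sig = (2; 1)
  • {4,6}:  v_{4} + v_{6} = v_{2}  so sig = (2; 1)
  • {2,5}:  v_{2} + v_{5} = v_{1} + v_{6}  so sig = (2; 1,1)
  • {1,2}:  v_{1} + v_{2} = 2·v_{6}  so sig = (2; 2)
  • {3,5}:  v_{3} + v_{5} = 2·v_{0}  so sig = (2; 2)
  • {5,6}:  v_{5} + v_{6} = 2·v_{1}  so sig = (2; 2)

Signatures (|P|; sorted positive RHS coefficients), sorted:
{ (2; —) ×2,  (2; 1) ×8,  (2; 1,1),  (2; 2) ×3 }


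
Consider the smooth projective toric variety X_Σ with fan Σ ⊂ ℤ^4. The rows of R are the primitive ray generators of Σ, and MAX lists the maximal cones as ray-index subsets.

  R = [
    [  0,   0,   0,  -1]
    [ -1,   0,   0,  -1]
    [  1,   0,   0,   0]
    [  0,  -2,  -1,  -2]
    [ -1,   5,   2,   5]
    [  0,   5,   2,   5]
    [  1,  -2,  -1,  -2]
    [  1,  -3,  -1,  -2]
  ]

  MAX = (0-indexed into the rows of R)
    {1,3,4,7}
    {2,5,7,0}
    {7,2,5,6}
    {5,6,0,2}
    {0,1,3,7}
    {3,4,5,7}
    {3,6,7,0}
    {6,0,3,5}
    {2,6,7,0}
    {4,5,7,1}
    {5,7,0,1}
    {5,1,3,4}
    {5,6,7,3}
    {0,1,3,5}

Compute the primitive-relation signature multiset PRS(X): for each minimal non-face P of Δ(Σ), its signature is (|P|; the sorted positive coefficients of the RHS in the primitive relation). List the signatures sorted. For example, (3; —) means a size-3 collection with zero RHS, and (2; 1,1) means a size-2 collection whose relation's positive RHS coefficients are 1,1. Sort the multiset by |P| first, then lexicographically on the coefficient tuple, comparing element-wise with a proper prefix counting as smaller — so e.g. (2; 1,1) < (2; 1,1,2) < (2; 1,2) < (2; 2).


The 9 primitive collections of Σ (r=8, n=4):

  {1,2}:  v_{1} + v_{2} = v_{0}  ⇒ sig = (2; 1)
  {2,3}:  v_{2} + v_{3} = v_{6}  ⇒ sig = (2; 1)
  {2,4}:  v_{2} + v_{4} = v_{5}  ⇒ sig = (2; 1)
  {0,4}:  v_{0} + v_{4} = v_{1} + v_{5}  ⇒ sig = (2; 1,1)
  {1,6}:  v_{1} + v_{6} = v_{0} + v_{3}  ⇒ sig = (2; 1,1)
  {4,6}:  v_{4} + v_{6} = v_{3} + v_{5}  ⇒ sig = (2; 1,1)
  {1,3,5,7}:  v_{1} + v_{3} + v_{5} + v_{7} = 0  ⇒ sig = (4; —)
  {0,3,5,7}:  v_{0} + v_{3} + v_{5} + v_{7} = v_{2}  ⇒ sig = (4; 1)
  {0,5,6,7}:  v_{0} + v_{5} + v_{6} + v_{7} = 2·v_{2}  ⇒ sig = (4; 2)

so the primitive-relation signature multiset is
    |P|=2: 6 collections, coeffs (1), (1), (1), (1,1), (1,1), (1,1)
    |P|=4: 3 collections, coeffs (), (1), (2)


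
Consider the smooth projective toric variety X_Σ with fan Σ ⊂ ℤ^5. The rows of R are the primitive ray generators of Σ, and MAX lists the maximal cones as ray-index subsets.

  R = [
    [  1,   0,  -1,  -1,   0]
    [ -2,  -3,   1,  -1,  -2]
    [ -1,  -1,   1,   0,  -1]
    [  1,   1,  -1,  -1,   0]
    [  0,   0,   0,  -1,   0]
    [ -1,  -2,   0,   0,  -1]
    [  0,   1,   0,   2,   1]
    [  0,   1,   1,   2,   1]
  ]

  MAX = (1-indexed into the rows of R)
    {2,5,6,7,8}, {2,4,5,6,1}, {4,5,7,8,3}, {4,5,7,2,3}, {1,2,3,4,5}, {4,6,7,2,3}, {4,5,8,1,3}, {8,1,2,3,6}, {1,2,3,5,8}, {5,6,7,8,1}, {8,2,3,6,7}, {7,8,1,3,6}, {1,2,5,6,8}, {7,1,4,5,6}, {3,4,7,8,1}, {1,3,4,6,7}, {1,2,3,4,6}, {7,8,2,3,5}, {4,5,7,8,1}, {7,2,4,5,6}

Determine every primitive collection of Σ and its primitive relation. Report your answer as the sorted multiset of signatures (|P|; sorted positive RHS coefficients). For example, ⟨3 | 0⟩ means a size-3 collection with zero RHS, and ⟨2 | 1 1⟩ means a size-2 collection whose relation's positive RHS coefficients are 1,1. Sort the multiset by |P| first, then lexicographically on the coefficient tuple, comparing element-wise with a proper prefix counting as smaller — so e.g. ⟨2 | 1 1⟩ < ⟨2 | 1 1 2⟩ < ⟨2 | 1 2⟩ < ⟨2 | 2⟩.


The 5 primitive collections of Σ (r=8, n=5):

  {1,2,7}:  v_{1} + v_{2} + v_{7} = v_{6}  ⟹  sig = ⟨3 | 1⟩
  {2,4,8}:  v_{2} + v_{4} + v_{8} = v_{3}  ⟹  sig = ⟨3 | 1⟩
  {3,5,6}:  v_{3} + v_{5} + v_{6} = v_{2}  ⟹  sig = ⟨3 | 1⟩
  {4,6,8}:  v_{4} + v_{6} + v_{8} = v_{1} + v_{3} + v_{7}  ⟹  sig = ⟨3 | 1 1 1⟩
  {1,3,5,7}:  v_{1} + v_{3} + v_{5} + v_{7} = 0  ⟹  sig = ⟨4 | 0⟩

Hence PRS(X_Σ) =
{ ⟨3 | 1⟩ ×3,  ⟨3 | 1 1 1⟩,  ⟨4 | 0⟩ }


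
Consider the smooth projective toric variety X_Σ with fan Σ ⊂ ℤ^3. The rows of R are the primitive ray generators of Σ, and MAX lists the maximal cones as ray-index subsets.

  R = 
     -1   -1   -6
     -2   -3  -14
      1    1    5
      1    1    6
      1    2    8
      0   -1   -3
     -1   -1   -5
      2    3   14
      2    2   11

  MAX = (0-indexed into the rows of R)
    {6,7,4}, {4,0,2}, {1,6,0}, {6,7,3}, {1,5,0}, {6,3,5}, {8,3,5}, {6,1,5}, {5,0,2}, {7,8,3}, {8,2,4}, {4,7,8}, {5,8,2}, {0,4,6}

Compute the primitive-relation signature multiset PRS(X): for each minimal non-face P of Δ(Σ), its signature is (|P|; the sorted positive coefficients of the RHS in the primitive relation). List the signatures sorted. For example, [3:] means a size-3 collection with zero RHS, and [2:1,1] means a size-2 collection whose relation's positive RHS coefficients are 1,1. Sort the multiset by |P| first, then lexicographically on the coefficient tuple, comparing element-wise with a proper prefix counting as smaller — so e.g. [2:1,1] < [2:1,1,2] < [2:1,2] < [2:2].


Primitive collections (16):

  {0,3}:  v_{0} + v_{3} = 0 — sig = [2:]
  {1,7}:  v_{1} + v_{7} = 0 — sig = [2:]
  {2,6}:  v_{2} + v_{6} = 0 — sig = [2:]
  {0,7}:  v_{0} + v_{7} = v_{4} — sig = [2:1]
  {0,8}:  v_{0} + v_{8} = v_{2} — sig = [2:1]
  {1,4}:  v_{1} + v_{4} = v_{0} — sig = [2:1]
  {1,8}:  v_{1} + v_{8} = v_{5} — sig = [2:1]
  {2,3}:  v_{2} + v_{3} = v_{8} — sig = [2:1]
  {3,4}:  v_{3} + v_{4} = v_{7} — sig = [2:1]
  {4,5}:  v_{4} + v_{5} = v_{2} — sig = [2:1]
  {5,7}:  v_{5} + v_{7} = v_{8} — sig = [2:1]
  {6,8}:  v_{6} + v_{8} = v_{3} — sig = [2:1]
  {1,2}:  v_{1} + v_{2} = v_{0} + v_{5} — sig = [2:1,1]
  {1,3}:  v_{1} + v_{3} = v_{5} + v_{6} — sig = [2:1,1]
  {2,7}:  v_{2} + v_{7} = v_{4} + v_{8} — sig = [2:1,1]
  {0,5,6}:  v_{0} + v_{5} + v_{6} = v_{1} — sig = [3:1]

Hence PRS(X_Σ) =
{ [2:] ×3,  [2:1] ×9,  [2:1,1] ×3,  [3:1] }


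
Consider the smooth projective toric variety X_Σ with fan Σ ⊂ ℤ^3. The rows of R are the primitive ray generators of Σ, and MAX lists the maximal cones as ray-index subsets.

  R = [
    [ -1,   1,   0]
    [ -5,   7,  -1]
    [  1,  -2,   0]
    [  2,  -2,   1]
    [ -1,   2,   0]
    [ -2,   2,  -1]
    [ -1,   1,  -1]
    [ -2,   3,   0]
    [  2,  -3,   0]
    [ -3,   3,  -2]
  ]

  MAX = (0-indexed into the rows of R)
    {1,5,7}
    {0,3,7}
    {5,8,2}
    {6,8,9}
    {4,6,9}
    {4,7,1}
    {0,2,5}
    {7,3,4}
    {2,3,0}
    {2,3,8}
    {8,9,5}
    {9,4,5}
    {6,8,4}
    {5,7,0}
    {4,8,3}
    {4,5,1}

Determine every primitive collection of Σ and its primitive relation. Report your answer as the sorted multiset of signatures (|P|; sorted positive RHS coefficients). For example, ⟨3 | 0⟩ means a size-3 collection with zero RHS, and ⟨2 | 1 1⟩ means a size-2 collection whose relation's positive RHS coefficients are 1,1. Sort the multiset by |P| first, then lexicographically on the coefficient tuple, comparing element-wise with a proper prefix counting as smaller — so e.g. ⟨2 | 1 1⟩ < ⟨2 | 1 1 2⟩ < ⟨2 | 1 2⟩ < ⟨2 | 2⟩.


Σ has 24 primitive collections:

  P={2,4}:  v_{2} + v_{4} = 0  ⇒ sig = ⟨2 | 0⟩
  P={3,5}:  v_{3} + v_{5} = 0  ⇒ sig = ⟨2 | 0⟩
  P={7,8}:  v_{7} + v_{8} = 0  ⇒ sig = ⟨2 | 0⟩
  P={0,4}:  v_{0} + v_{4} = v_{7}  ⇒ sig = ⟨2 | 1⟩
  P={0,6}:  v_{0} + v_{6} = v_{5}  ⇒ sig = ⟨2 | 1⟩
  P={0,8}:  v_{0} + v_{8} = v_{2}  ⇒ sig = ⟨2 | 1⟩
  P={2,7}:  v_{2} + v_{7} = v_{0}  ⇒ sig = ⟨2 | 1⟩
  P={3,9}:  v_{3} + v_{9} = v_{6}  ⇒ sig = ⟨2 | 1⟩
  P={5,6}:  v_{5} + v_{6} = v_{9}  ⇒ sig = ⟨2 | 1⟩
  P={1,2}:  v_{1} + v_{2} = v_{5} + v_{7}  ⇒ sig = ⟨2 | 1 1⟩
  P={1,3}:  v_{1} + v_{3} = v_{4} + v_{7}  ⇒ sig = ⟨2 | 1 1⟩
  P={1,8}:  v_{1} + v_{8} = v_{4} + v_{5}  ⇒ sig = ⟨2 | 1 1⟩
  P={2,6}:  v_{2} + v_{6} = v_{5} + v_{8}  ⇒ sig = ⟨2 | 1 1⟩
  P={3,6}:  v_{3} + v_{6} = v_{4} + v_{8}  ⇒ sig = ⟨2 | 1 1⟩
  P={6,7}:  v_{6} + v_{7} = v_{4} + v_{5}  ⇒ sig = ⟨2 | 1 1⟩
  P={0,1}:  v_{0} + v_{1} = v_{5} + 2·v_{7}  ⇒ sig = ⟨2 | 1 2⟩
  P={2,9}:  v_{2} + v_{9} = 2·v_{5} + v_{8}  ⇒ sig = ⟨2 | 1 2⟩
  P={7,9}:  v_{7} + v_{9} = v_{4} + 2·v_{5}  ⇒ sig = ⟨2 | 1 2⟩
  P={0,9}:  v_{0} + v_{9} = 2·v_{5}  ⇒ sig = ⟨2 | 2⟩
  P={1,6}:  v_{1} + v_{6} = 2·v_{4} + 2·v_{5}  ⇒ sig = ⟨2 | 2 2⟩
  P={1,9}:  v_{1} + v_{9} = 2·v_{4} + 3·v_{5}  ⇒ sig = ⟨2 | 2 3⟩
  P={4,5,7}:  v_{4} + v_{5} + v_{7} = v_{1}  ⇒ sig = ⟨3 | 1⟩
  P={4,5,8}:  v_{4} + v_{5} + v_{8} = v_{6}  ⇒ sig = ⟨3 | 1⟩
  P={4,8,9}:  v_{4} + v_{8} + v_{9} = 2·v_{6}  ⇒ sig = ⟨3 | 2⟩

so the primitive-relation signature multiset is
{ ⟨2 | 0⟩ ×3,  ⟨2 | 1⟩ ×6,  ⟨2 | 1 1⟩ ×6,  ⟨2 | 1 2⟩ ×3,  ⟨2 | 2⟩,  ⟨2 | 2 2⟩,  ⟨2 | 2 3⟩,  ⟨3 | 1⟩ ×2,  ⟨3 | 2⟩ }
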